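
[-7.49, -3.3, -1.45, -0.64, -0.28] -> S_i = -7.49*0.44^i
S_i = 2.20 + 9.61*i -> [2.2, 11.81, 21.42, 31.03, 40.64]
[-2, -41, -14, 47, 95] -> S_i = Random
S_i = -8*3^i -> [-8, -24, -72, -216, -648]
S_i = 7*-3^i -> [7, -21, 63, -189, 567]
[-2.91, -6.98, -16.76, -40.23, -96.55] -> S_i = -2.91*2.40^i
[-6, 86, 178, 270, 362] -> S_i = -6 + 92*i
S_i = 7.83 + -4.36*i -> [7.83, 3.47, -0.89, -5.25, -9.61]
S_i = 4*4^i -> [4, 16, 64, 256, 1024]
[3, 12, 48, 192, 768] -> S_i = 3*4^i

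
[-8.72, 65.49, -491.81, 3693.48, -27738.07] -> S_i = -8.72*(-7.51)^i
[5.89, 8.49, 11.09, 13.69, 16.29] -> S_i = 5.89 + 2.60*i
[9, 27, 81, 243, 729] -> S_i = 9*3^i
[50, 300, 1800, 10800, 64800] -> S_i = 50*6^i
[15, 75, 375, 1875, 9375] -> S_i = 15*5^i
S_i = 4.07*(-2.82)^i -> [4.07, -11.48, 32.37, -91.27, 257.39]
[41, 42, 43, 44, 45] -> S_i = 41 + 1*i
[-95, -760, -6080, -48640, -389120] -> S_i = -95*8^i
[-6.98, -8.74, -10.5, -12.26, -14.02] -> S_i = -6.98 + -1.76*i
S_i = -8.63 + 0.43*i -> [-8.63, -8.2, -7.77, -7.34, -6.91]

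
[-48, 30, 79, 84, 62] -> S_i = Random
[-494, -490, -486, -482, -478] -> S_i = -494 + 4*i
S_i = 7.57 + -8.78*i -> [7.57, -1.21, -9.99, -18.77, -27.55]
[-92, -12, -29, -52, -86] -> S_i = Random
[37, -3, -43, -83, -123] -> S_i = 37 + -40*i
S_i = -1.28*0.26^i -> [-1.28, -0.33, -0.09, -0.02, -0.01]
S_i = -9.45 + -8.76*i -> [-9.45, -18.21, -26.97, -35.73, -44.49]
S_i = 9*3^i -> [9, 27, 81, 243, 729]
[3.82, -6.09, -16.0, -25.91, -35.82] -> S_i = 3.82 + -9.91*i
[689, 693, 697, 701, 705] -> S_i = 689 + 4*i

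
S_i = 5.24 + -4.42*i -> [5.24, 0.82, -3.6, -8.02, -12.44]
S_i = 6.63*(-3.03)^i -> [6.63, -20.09, 60.87, -184.43, 558.84]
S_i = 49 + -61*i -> [49, -12, -73, -134, -195]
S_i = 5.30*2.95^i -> [5.3, 15.64, 46.12, 136.06, 401.39]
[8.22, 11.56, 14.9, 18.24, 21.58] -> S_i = 8.22 + 3.34*i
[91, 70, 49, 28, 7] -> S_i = 91 + -21*i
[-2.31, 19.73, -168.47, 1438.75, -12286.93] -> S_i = -2.31*(-8.54)^i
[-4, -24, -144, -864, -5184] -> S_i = -4*6^i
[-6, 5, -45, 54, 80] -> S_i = Random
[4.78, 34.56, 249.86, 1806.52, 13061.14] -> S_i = 4.78*7.23^i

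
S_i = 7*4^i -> [7, 28, 112, 448, 1792]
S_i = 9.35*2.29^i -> [9.35, 21.41, 49.03, 112.28, 257.13]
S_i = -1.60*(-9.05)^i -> [-1.6, 14.48, -131.04, 1185.95, -10732.83]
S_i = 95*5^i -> [95, 475, 2375, 11875, 59375]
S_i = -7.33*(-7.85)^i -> [-7.33, 57.54, -451.69, 3545.79, -27834.45]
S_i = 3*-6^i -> [3, -18, 108, -648, 3888]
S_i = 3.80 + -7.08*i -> [3.8, -3.28, -10.36, -17.44, -24.52]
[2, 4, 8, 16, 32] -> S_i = 2*2^i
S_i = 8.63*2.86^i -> [8.63, 24.68, 70.59, 201.89, 577.4]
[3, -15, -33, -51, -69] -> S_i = 3 + -18*i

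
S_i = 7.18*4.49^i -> [7.18, 32.24, 144.75, 649.93, 2918.16]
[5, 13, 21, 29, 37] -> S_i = 5 + 8*i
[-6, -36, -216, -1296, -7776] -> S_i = -6*6^i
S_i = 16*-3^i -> [16, -48, 144, -432, 1296]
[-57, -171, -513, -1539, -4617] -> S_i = -57*3^i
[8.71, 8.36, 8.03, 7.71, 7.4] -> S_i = 8.71*0.96^i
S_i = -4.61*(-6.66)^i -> [-4.61, 30.7, -204.48, 1361.83, -9069.8]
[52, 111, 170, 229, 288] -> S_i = 52 + 59*i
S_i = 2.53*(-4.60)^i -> [2.53, -11.64, 53.53, -246.26, 1132.8]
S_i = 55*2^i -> [55, 110, 220, 440, 880]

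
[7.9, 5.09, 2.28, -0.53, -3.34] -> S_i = 7.90 + -2.81*i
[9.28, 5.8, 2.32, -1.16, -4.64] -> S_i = 9.28 + -3.48*i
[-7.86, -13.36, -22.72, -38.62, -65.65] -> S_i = -7.86*1.70^i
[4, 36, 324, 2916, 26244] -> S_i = 4*9^i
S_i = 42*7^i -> [42, 294, 2058, 14406, 100842]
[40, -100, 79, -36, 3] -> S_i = Random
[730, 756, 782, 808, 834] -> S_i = 730 + 26*i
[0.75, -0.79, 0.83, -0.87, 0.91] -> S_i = 0.75*(-1.05)^i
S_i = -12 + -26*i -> [-12, -38, -64, -90, -116]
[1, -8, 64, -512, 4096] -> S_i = 1*-8^i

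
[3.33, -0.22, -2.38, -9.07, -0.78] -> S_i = Random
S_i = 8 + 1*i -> [8, 9, 10, 11, 12]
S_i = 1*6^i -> [1, 6, 36, 216, 1296]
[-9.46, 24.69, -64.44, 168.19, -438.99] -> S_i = -9.46*(-2.61)^i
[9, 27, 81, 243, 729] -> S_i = 9*3^i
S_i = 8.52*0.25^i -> [8.52, 2.13, 0.53, 0.13, 0.03]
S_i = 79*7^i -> [79, 553, 3871, 27097, 189679]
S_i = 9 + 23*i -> [9, 32, 55, 78, 101]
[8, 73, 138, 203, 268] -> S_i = 8 + 65*i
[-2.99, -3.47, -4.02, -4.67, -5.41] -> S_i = -2.99*1.16^i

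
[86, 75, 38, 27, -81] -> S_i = Random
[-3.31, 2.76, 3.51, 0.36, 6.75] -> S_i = Random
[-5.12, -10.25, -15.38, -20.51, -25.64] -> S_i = -5.12 + -5.13*i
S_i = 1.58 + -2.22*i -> [1.58, -0.64, -2.86, -5.08, -7.3]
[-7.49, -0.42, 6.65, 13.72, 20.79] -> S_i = -7.49 + 7.07*i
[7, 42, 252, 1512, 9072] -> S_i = 7*6^i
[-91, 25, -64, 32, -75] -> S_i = Random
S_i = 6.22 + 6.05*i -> [6.22, 12.27, 18.32, 24.37, 30.42]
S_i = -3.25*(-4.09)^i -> [-3.25, 13.29, -54.37, 222.36, -909.45]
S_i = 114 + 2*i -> [114, 116, 118, 120, 122]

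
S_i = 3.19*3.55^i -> [3.19, 11.32, 40.2, 142.72, 506.65]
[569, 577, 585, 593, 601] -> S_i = 569 + 8*i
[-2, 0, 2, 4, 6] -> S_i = -2 + 2*i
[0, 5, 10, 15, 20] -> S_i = 0 + 5*i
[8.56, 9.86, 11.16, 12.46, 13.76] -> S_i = 8.56 + 1.30*i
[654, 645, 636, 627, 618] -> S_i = 654 + -9*i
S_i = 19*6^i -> [19, 114, 684, 4104, 24624]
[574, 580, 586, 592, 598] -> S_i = 574 + 6*i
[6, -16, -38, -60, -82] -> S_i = 6 + -22*i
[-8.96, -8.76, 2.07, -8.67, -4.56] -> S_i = Random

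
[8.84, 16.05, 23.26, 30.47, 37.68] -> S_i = 8.84 + 7.21*i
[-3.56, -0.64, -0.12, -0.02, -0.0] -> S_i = -3.56*0.18^i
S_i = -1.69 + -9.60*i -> [-1.69, -11.29, -20.89, -30.49, -40.09]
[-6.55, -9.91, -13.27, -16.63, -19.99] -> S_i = -6.55 + -3.36*i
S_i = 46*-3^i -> [46, -138, 414, -1242, 3726]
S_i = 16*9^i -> [16, 144, 1296, 11664, 104976]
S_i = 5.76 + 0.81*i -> [5.76, 6.57, 7.38, 8.19, 9.0]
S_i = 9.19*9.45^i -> [9.19, 86.85, 820.69, 7755.52, 73289.67]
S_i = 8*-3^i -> [8, -24, 72, -216, 648]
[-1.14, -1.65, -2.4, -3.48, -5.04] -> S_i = -1.14*1.45^i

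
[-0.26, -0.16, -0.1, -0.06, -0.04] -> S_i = -0.26*0.61^i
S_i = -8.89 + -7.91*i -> [-8.89, -16.8, -24.71, -32.62, -40.53]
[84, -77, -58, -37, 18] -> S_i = Random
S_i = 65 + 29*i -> [65, 94, 123, 152, 181]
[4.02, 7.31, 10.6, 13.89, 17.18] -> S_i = 4.02 + 3.29*i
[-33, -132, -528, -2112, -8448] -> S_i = -33*4^i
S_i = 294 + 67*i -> [294, 361, 428, 495, 562]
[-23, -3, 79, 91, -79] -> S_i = Random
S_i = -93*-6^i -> [-93, 558, -3348, 20088, -120528]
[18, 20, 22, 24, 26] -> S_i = 18 + 2*i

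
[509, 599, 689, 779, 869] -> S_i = 509 + 90*i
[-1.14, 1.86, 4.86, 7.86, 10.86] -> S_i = -1.14 + 3.00*i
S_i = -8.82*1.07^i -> [-8.82, -9.44, -10.1, -10.8, -11.56]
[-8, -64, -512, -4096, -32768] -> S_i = -8*8^i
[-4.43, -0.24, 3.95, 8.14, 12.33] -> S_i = -4.43 + 4.19*i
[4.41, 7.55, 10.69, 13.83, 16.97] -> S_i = 4.41 + 3.14*i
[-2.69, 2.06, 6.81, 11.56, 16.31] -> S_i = -2.69 + 4.75*i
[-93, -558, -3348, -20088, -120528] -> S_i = -93*6^i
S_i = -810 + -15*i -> [-810, -825, -840, -855, -870]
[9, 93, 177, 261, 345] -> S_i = 9 + 84*i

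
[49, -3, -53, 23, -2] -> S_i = Random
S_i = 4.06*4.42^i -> [4.06, 17.95, 79.32, 350.58, 1549.58]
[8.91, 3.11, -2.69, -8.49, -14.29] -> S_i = 8.91 + -5.80*i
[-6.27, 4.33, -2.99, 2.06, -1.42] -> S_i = -6.27*(-0.69)^i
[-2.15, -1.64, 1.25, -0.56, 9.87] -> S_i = Random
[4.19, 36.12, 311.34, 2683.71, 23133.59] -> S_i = 4.19*8.62^i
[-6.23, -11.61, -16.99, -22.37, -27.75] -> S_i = -6.23 + -5.38*i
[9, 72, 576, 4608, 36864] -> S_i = 9*8^i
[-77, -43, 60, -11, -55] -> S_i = Random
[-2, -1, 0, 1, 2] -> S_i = -2 + 1*i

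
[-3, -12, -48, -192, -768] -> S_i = -3*4^i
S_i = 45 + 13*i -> [45, 58, 71, 84, 97]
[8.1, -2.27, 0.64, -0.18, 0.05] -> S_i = 8.10*(-0.28)^i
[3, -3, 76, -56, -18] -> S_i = Random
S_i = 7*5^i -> [7, 35, 175, 875, 4375]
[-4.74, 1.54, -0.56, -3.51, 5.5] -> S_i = Random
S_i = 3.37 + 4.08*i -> [3.37, 7.45, 11.53, 15.61, 19.69]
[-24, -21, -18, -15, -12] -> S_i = -24 + 3*i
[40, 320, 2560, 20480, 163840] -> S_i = 40*8^i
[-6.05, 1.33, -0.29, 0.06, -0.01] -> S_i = -6.05*(-0.22)^i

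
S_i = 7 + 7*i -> [7, 14, 21, 28, 35]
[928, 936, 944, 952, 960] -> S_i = 928 + 8*i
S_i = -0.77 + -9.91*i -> [-0.77, -10.68, -20.59, -30.5, -40.41]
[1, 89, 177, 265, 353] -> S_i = 1 + 88*i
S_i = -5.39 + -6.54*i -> [-5.39, -11.93, -18.47, -25.01, -31.55]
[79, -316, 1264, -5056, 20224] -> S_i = 79*-4^i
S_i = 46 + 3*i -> [46, 49, 52, 55, 58]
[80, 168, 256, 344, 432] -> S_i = 80 + 88*i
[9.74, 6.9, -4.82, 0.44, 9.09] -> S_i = Random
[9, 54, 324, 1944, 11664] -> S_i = 9*6^i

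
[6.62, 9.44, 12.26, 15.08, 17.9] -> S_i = 6.62 + 2.82*i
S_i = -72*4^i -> [-72, -288, -1152, -4608, -18432]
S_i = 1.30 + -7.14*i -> [1.3, -5.84, -12.98, -20.12, -27.26]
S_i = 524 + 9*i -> [524, 533, 542, 551, 560]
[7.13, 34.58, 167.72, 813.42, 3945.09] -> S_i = 7.13*4.85^i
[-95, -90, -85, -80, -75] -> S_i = -95 + 5*i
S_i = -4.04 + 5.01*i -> [-4.04, 0.97, 5.98, 10.99, 16.0]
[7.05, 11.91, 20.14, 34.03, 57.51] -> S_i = 7.05*1.69^i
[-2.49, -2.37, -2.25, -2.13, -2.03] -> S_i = -2.49*0.95^i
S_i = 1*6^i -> [1, 6, 36, 216, 1296]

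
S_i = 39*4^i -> [39, 156, 624, 2496, 9984]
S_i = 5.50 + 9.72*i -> [5.5, 15.22, 24.94, 34.66, 44.38]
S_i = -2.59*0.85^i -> [-2.59, -2.2, -1.87, -1.59, -1.35]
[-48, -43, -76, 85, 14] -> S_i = Random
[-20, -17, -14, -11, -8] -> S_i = -20 + 3*i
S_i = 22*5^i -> [22, 110, 550, 2750, 13750]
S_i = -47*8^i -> [-47, -376, -3008, -24064, -192512]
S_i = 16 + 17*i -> [16, 33, 50, 67, 84]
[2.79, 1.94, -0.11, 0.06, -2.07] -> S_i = Random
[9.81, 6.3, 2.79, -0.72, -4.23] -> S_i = 9.81 + -3.51*i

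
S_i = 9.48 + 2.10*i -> [9.48, 11.58, 13.68, 15.78, 17.88]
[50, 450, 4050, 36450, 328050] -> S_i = 50*9^i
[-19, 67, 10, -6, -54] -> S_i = Random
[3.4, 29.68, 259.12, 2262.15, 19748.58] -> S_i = 3.40*8.73^i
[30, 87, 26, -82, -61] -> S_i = Random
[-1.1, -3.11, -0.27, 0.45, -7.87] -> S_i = Random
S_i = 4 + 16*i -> [4, 20, 36, 52, 68]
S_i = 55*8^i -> [55, 440, 3520, 28160, 225280]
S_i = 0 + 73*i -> [0, 73, 146, 219, 292]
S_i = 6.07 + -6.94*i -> [6.07, -0.87, -7.81, -14.75, -21.69]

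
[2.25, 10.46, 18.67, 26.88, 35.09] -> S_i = 2.25 + 8.21*i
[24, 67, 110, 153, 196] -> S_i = 24 + 43*i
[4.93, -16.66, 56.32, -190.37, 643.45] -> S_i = 4.93*(-3.38)^i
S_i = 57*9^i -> [57, 513, 4617, 41553, 373977]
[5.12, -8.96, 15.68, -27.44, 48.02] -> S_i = 5.12*(-1.75)^i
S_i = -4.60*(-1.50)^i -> [-4.6, 6.9, -10.35, 15.52, -23.29]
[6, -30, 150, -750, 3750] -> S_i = 6*-5^i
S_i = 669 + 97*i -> [669, 766, 863, 960, 1057]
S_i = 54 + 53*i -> [54, 107, 160, 213, 266]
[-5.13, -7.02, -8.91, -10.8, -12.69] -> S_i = -5.13 + -1.89*i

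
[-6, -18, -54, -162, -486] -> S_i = -6*3^i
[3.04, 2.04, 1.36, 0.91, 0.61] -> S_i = 3.04*0.67^i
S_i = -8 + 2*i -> [-8, -6, -4, -2, 0]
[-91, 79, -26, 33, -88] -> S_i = Random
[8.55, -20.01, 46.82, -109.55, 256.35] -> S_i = 8.55*(-2.34)^i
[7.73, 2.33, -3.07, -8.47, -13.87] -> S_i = 7.73 + -5.40*i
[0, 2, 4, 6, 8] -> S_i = 0 + 2*i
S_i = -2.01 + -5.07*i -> [-2.01, -7.08, -12.15, -17.22, -22.29]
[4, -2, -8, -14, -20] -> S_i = 4 + -6*i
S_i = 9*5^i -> [9, 45, 225, 1125, 5625]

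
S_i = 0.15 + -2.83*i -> [0.15, -2.68, -5.51, -8.34, -11.17]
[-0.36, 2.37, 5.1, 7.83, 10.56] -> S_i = -0.36 + 2.73*i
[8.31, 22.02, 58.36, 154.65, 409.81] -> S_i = 8.31*2.65^i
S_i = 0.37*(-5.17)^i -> [0.37, -1.91, 9.89, -51.13, 264.34]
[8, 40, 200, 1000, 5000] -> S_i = 8*5^i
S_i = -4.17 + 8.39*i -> [-4.17, 4.22, 12.61, 21.0, 29.39]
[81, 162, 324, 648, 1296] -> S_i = 81*2^i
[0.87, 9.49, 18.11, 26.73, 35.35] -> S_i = 0.87 + 8.62*i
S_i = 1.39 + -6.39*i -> [1.39, -5.0, -11.39, -17.78, -24.17]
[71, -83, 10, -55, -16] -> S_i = Random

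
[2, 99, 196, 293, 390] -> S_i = 2 + 97*i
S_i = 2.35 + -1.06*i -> [2.35, 1.29, 0.23, -0.83, -1.89]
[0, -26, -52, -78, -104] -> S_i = 0 + -26*i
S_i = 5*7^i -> [5, 35, 245, 1715, 12005]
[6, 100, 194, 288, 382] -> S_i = 6 + 94*i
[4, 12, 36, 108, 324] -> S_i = 4*3^i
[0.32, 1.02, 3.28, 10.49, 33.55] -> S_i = 0.32*3.20^i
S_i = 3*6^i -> [3, 18, 108, 648, 3888]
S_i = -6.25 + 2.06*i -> [-6.25, -4.19, -2.13, -0.07, 1.99]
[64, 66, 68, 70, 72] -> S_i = 64 + 2*i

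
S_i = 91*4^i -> [91, 364, 1456, 5824, 23296]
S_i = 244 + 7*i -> [244, 251, 258, 265, 272]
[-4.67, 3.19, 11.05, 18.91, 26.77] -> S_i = -4.67 + 7.86*i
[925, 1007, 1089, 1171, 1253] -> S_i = 925 + 82*i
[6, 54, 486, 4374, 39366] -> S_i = 6*9^i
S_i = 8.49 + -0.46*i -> [8.49, 8.03, 7.57, 7.11, 6.65]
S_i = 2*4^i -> [2, 8, 32, 128, 512]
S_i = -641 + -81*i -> [-641, -722, -803, -884, -965]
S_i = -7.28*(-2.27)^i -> [-7.28, 16.53, -37.51, 85.15, -193.3]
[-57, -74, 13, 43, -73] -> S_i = Random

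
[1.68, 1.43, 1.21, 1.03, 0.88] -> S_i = 1.68*0.85^i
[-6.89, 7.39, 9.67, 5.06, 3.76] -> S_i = Random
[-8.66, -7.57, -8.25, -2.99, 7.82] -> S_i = Random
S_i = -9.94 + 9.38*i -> [-9.94, -0.56, 8.82, 18.2, 27.58]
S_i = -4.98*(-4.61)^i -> [-4.98, 22.96, -105.84, 487.9, -2249.23]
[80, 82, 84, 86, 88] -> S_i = 80 + 2*i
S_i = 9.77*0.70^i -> [9.77, 6.84, 4.79, 3.35, 2.35]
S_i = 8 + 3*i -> [8, 11, 14, 17, 20]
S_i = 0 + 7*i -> [0, 7, 14, 21, 28]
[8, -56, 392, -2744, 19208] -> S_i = 8*-7^i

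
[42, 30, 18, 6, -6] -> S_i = 42 + -12*i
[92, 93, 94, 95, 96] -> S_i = 92 + 1*i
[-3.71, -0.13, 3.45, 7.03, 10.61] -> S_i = -3.71 + 3.58*i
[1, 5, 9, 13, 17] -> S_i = 1 + 4*i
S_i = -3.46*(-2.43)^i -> [-3.46, 8.41, -20.43, 49.65, -120.64]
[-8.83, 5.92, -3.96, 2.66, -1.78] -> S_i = -8.83*(-0.67)^i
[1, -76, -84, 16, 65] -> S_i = Random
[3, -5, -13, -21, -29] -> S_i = 3 + -8*i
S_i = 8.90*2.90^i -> [8.9, 25.81, 74.85, 217.06, 629.48]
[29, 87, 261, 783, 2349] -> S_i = 29*3^i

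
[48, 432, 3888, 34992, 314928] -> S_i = 48*9^i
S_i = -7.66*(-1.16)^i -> [-7.66, 8.89, -10.31, 11.96, -13.87]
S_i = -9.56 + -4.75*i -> [-9.56, -14.31, -19.06, -23.81, -28.56]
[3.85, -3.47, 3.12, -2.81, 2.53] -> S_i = 3.85*(-0.90)^i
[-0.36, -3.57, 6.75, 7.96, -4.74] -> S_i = Random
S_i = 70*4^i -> [70, 280, 1120, 4480, 17920]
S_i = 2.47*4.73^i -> [2.47, 11.68, 55.26, 261.38, 1236.35]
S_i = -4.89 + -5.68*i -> [-4.89, -10.57, -16.25, -21.93, -27.61]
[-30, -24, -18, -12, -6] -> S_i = -30 + 6*i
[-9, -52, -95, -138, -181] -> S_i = -9 + -43*i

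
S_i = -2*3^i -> [-2, -6, -18, -54, -162]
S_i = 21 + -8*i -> [21, 13, 5, -3, -11]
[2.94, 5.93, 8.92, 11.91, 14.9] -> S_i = 2.94 + 2.99*i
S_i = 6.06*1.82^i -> [6.06, 11.03, 20.07, 36.53, 66.49]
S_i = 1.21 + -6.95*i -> [1.21, -5.74, -12.69, -19.64, -26.59]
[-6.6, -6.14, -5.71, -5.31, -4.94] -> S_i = -6.60*0.93^i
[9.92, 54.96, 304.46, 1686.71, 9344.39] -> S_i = 9.92*5.54^i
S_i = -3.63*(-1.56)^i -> [-3.63, 5.66, -8.83, 13.78, -21.5]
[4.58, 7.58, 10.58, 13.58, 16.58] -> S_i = 4.58 + 3.00*i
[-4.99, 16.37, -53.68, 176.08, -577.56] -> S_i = -4.99*(-3.28)^i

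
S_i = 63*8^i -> [63, 504, 4032, 32256, 258048]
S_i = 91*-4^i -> [91, -364, 1456, -5824, 23296]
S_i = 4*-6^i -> [4, -24, 144, -864, 5184]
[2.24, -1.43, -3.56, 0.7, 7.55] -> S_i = Random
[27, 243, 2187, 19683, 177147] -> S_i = 27*9^i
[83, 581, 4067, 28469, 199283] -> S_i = 83*7^i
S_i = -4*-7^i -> [-4, 28, -196, 1372, -9604]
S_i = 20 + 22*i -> [20, 42, 64, 86, 108]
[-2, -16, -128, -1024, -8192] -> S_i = -2*8^i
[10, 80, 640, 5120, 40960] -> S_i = 10*8^i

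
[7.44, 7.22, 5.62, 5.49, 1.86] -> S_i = Random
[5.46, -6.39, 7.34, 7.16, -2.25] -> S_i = Random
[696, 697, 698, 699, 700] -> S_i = 696 + 1*i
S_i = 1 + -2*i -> [1, -1, -3, -5, -7]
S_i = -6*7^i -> [-6, -42, -294, -2058, -14406]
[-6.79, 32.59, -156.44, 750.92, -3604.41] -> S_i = -6.79*(-4.80)^i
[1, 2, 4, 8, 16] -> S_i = 1*2^i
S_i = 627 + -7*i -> [627, 620, 613, 606, 599]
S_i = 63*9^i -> [63, 567, 5103, 45927, 413343]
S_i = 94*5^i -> [94, 470, 2350, 11750, 58750]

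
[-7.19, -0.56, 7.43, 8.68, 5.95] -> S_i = Random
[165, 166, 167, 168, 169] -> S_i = 165 + 1*i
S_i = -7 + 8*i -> [-7, 1, 9, 17, 25]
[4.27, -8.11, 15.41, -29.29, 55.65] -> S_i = 4.27*(-1.90)^i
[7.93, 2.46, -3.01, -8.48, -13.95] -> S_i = 7.93 + -5.47*i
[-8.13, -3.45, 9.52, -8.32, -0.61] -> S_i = Random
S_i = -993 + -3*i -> [-993, -996, -999, -1002, -1005]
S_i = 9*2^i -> [9, 18, 36, 72, 144]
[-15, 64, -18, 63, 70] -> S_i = Random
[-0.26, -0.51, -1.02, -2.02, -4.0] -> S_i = -0.26*1.98^i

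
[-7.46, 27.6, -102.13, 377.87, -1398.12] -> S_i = -7.46*(-3.70)^i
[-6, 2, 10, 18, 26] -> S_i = -6 + 8*i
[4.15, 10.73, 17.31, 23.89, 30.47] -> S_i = 4.15 + 6.58*i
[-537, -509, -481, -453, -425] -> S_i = -537 + 28*i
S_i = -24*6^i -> [-24, -144, -864, -5184, -31104]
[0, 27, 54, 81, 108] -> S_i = 0 + 27*i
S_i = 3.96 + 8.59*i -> [3.96, 12.55, 21.14, 29.73, 38.32]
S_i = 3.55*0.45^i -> [3.55, 1.6, 0.72, 0.32, 0.15]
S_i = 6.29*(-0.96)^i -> [6.29, -6.04, 5.8, -5.56, 5.34]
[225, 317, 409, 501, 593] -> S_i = 225 + 92*i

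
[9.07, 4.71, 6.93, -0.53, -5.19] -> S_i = Random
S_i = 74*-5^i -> [74, -370, 1850, -9250, 46250]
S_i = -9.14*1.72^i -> [-9.14, -15.72, -27.04, -46.51, -79.99]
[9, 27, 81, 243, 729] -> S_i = 9*3^i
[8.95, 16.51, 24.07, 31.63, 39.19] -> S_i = 8.95 + 7.56*i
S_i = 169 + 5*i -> [169, 174, 179, 184, 189]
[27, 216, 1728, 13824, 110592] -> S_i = 27*8^i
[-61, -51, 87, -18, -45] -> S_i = Random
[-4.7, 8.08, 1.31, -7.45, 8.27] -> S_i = Random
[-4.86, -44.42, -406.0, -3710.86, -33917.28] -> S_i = -4.86*9.14^i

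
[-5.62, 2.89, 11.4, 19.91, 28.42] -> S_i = -5.62 + 8.51*i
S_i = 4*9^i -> [4, 36, 324, 2916, 26244]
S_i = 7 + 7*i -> [7, 14, 21, 28, 35]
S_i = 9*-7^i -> [9, -63, 441, -3087, 21609]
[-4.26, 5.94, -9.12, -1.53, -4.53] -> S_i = Random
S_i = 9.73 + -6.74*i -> [9.73, 2.99, -3.75, -10.49, -17.23]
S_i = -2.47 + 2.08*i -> [-2.47, -0.39, 1.69, 3.77, 5.85]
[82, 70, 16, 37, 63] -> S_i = Random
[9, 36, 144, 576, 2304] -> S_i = 9*4^i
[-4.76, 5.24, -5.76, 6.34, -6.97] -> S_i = -4.76*(-1.10)^i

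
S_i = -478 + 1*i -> [-478, -477, -476, -475, -474]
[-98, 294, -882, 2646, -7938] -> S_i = -98*-3^i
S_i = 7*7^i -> [7, 49, 343, 2401, 16807]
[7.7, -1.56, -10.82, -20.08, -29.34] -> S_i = 7.70 + -9.26*i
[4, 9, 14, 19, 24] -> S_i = 4 + 5*i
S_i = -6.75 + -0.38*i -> [-6.75, -7.13, -7.51, -7.89, -8.27]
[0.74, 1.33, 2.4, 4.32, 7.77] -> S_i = 0.74*1.80^i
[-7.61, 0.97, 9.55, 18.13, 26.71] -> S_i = -7.61 + 8.58*i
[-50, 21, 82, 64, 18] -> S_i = Random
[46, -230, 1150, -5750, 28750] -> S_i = 46*-5^i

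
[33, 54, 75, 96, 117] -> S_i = 33 + 21*i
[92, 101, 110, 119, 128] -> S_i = 92 + 9*i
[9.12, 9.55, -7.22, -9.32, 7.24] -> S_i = Random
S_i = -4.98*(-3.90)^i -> [-4.98, 19.42, -75.75, 295.41, -1152.09]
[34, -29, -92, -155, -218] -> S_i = 34 + -63*i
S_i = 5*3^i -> [5, 15, 45, 135, 405]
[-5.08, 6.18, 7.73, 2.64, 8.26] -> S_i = Random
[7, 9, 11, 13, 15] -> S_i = 7 + 2*i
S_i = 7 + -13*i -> [7, -6, -19, -32, -45]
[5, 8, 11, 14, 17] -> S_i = 5 + 3*i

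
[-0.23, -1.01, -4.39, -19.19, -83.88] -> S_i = -0.23*4.37^i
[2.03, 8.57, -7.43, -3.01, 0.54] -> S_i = Random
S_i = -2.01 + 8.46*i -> [-2.01, 6.45, 14.91, 23.37, 31.83]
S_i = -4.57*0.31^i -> [-4.57, -1.42, -0.44, -0.14, -0.04]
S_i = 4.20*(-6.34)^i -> [4.2, -26.63, 168.82, -1070.33, 6785.88]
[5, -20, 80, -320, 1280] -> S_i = 5*-4^i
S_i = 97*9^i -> [97, 873, 7857, 70713, 636417]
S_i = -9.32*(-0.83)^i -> [-9.32, 7.74, -6.42, 5.33, -4.42]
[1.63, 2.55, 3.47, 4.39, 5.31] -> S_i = 1.63 + 0.92*i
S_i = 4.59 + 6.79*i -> [4.59, 11.38, 18.17, 24.96, 31.75]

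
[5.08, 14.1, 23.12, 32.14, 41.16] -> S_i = 5.08 + 9.02*i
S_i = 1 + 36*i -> [1, 37, 73, 109, 145]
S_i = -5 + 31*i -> [-5, 26, 57, 88, 119]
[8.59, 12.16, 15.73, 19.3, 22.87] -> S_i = 8.59 + 3.57*i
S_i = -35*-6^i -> [-35, 210, -1260, 7560, -45360]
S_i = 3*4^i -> [3, 12, 48, 192, 768]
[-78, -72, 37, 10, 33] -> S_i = Random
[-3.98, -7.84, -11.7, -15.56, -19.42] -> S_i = -3.98 + -3.86*i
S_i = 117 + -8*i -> [117, 109, 101, 93, 85]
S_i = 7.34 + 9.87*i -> [7.34, 17.21, 27.08, 36.95, 46.82]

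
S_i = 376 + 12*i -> [376, 388, 400, 412, 424]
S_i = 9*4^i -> [9, 36, 144, 576, 2304]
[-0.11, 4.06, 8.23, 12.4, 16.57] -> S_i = -0.11 + 4.17*i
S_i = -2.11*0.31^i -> [-2.11, -0.65, -0.2, -0.06, -0.02]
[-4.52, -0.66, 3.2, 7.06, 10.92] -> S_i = -4.52 + 3.86*i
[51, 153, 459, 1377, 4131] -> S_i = 51*3^i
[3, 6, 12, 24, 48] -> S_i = 3*2^i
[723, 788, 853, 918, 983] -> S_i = 723 + 65*i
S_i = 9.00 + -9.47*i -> [9.0, -0.47, -9.94, -19.41, -28.88]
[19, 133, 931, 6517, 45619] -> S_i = 19*7^i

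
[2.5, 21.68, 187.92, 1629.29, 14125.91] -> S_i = 2.50*8.67^i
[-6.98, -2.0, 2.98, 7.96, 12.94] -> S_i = -6.98 + 4.98*i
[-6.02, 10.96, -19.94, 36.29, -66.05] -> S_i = -6.02*(-1.82)^i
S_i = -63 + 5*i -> [-63, -58, -53, -48, -43]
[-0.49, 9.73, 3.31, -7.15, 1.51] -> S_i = Random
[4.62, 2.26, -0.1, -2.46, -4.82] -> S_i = 4.62 + -2.36*i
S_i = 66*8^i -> [66, 528, 4224, 33792, 270336]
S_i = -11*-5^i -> [-11, 55, -275, 1375, -6875]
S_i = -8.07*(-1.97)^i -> [-8.07, 15.9, -31.32, 61.7, -121.55]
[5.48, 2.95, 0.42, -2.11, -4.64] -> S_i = 5.48 + -2.53*i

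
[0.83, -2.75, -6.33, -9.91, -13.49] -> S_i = 0.83 + -3.58*i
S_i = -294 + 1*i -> [-294, -293, -292, -291, -290]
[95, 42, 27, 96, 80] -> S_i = Random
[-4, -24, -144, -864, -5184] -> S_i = -4*6^i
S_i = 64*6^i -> [64, 384, 2304, 13824, 82944]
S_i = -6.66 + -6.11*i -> [-6.66, -12.77, -18.88, -24.99, -31.1]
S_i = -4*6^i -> [-4, -24, -144, -864, -5184]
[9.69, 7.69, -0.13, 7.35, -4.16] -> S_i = Random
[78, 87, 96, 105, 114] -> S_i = 78 + 9*i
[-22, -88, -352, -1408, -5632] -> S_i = -22*4^i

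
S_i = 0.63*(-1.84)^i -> [0.63, -1.16, 2.13, -3.92, 7.22]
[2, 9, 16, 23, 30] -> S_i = 2 + 7*i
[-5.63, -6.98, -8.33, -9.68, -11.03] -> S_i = -5.63 + -1.35*i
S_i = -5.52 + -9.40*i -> [-5.52, -14.92, -24.32, -33.72, -43.12]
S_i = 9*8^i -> [9, 72, 576, 4608, 36864]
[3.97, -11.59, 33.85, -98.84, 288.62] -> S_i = 3.97*(-2.92)^i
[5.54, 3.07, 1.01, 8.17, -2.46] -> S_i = Random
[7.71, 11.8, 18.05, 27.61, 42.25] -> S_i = 7.71*1.53^i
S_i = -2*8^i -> [-2, -16, -128, -1024, -8192]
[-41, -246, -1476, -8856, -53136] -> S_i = -41*6^i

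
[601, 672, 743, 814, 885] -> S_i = 601 + 71*i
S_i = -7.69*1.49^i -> [-7.69, -11.46, -17.07, -25.44, -37.9]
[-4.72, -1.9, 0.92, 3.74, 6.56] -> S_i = -4.72 + 2.82*i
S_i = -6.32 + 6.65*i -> [-6.32, 0.33, 6.98, 13.63, 20.28]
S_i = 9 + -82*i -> [9, -73, -155, -237, -319]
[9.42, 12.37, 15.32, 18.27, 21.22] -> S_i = 9.42 + 2.95*i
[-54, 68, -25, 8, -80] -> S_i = Random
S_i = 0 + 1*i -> [0, 1, 2, 3, 4]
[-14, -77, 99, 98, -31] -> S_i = Random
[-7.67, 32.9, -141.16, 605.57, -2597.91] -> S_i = -7.67*(-4.29)^i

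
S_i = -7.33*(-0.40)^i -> [-7.33, 2.93, -1.17, 0.47, -0.19]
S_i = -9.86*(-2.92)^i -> [-9.86, 28.79, -84.07, 245.49, -716.82]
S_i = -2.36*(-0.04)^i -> [-2.36, 0.09, -0.0, 0.0, -0.0]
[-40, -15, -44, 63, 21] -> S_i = Random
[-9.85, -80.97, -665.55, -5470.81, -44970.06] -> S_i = -9.85*8.22^i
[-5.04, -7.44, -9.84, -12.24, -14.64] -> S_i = -5.04 + -2.40*i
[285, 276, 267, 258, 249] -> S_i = 285 + -9*i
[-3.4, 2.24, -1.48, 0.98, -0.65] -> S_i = -3.40*(-0.66)^i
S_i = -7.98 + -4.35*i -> [-7.98, -12.33, -16.68, -21.03, -25.38]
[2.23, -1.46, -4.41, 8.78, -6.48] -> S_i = Random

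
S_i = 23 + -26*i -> [23, -3, -29, -55, -81]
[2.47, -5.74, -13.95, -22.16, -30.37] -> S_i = 2.47 + -8.21*i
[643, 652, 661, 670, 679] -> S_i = 643 + 9*i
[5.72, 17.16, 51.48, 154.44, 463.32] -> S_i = 5.72*3.00^i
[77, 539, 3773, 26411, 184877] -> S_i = 77*7^i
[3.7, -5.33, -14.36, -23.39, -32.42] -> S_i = 3.70 + -9.03*i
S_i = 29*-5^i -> [29, -145, 725, -3625, 18125]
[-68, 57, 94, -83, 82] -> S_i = Random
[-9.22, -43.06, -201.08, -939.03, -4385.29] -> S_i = -9.22*4.67^i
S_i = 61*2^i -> [61, 122, 244, 488, 976]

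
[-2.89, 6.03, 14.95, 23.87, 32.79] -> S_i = -2.89 + 8.92*i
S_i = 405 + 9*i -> [405, 414, 423, 432, 441]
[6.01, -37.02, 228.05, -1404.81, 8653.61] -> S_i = 6.01*(-6.16)^i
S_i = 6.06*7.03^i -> [6.06, 42.6, 299.49, 2105.42, 14801.1]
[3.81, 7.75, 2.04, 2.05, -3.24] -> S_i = Random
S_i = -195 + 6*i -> [-195, -189, -183, -177, -171]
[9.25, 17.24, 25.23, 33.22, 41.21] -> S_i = 9.25 + 7.99*i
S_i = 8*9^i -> [8, 72, 648, 5832, 52488]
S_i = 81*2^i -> [81, 162, 324, 648, 1296]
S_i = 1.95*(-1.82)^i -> [1.95, -3.55, 6.46, -11.76, 21.4]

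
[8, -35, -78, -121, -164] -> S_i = 8 + -43*i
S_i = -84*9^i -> [-84, -756, -6804, -61236, -551124]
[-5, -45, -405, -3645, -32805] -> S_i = -5*9^i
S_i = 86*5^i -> [86, 430, 2150, 10750, 53750]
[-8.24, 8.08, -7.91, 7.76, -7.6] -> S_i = -8.24*(-0.98)^i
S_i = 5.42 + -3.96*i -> [5.42, 1.46, -2.5, -6.46, -10.42]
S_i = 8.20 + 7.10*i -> [8.2, 15.3, 22.4, 29.5, 36.6]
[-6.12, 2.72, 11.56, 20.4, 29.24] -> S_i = -6.12 + 8.84*i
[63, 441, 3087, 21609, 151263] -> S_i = 63*7^i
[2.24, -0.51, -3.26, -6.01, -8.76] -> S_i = 2.24 + -2.75*i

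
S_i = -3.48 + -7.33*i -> [-3.48, -10.81, -18.14, -25.47, -32.8]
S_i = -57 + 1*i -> [-57, -56, -55, -54, -53]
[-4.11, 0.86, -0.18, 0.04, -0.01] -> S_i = -4.11*(-0.21)^i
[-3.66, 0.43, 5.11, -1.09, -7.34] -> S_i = Random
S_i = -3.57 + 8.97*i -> [-3.57, 5.4, 14.37, 23.34, 32.31]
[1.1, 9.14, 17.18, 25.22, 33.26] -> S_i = 1.10 + 8.04*i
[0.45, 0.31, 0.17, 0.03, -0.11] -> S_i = 0.45 + -0.14*i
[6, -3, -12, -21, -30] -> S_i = 6 + -9*i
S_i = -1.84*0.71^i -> [-1.84, -1.31, -0.93, -0.66, -0.47]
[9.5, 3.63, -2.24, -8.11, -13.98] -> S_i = 9.50 + -5.87*i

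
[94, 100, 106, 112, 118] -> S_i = 94 + 6*i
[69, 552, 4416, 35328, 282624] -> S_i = 69*8^i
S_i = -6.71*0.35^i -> [-6.71, -2.35, -0.82, -0.29, -0.1]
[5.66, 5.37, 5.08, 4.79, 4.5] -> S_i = 5.66 + -0.29*i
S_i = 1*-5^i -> [1, -5, 25, -125, 625]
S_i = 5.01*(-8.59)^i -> [5.01, -43.04, 369.68, -3175.54, 27277.87]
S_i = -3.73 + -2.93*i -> [-3.73, -6.66, -9.59, -12.52, -15.45]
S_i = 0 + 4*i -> [0, 4, 8, 12, 16]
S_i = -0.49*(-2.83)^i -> [-0.49, 1.39, -3.92, 11.11, -31.43]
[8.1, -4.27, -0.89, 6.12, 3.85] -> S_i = Random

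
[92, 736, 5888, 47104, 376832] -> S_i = 92*8^i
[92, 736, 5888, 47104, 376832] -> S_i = 92*8^i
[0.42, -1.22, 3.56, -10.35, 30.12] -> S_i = 0.42*(-2.91)^i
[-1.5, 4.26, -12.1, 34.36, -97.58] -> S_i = -1.50*(-2.84)^i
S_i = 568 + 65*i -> [568, 633, 698, 763, 828]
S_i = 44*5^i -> [44, 220, 1100, 5500, 27500]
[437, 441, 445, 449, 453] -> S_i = 437 + 4*i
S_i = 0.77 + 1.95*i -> [0.77, 2.72, 4.67, 6.62, 8.57]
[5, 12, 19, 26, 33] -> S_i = 5 + 7*i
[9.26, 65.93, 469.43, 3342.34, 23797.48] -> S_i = 9.26*7.12^i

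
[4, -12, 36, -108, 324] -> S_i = 4*-3^i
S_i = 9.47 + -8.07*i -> [9.47, 1.4, -6.67, -14.74, -22.81]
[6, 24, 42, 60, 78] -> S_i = 6 + 18*i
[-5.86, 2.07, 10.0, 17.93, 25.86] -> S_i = -5.86 + 7.93*i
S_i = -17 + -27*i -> [-17, -44, -71, -98, -125]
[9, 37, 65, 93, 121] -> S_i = 9 + 28*i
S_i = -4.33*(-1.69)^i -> [-4.33, 7.32, -12.37, 20.9, -35.32]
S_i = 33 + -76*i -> [33, -43, -119, -195, -271]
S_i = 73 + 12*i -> [73, 85, 97, 109, 121]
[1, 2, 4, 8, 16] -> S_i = 1*2^i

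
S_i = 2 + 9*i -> [2, 11, 20, 29, 38]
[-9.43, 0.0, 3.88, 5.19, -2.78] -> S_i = Random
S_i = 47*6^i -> [47, 282, 1692, 10152, 60912]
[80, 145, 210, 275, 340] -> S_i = 80 + 65*i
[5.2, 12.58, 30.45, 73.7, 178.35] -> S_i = 5.20*2.42^i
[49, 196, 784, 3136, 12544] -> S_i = 49*4^i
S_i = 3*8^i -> [3, 24, 192, 1536, 12288]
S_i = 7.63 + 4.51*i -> [7.63, 12.14, 16.65, 21.16, 25.67]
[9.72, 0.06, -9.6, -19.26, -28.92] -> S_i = 9.72 + -9.66*i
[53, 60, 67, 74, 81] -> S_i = 53 + 7*i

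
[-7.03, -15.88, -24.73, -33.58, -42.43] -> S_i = -7.03 + -8.85*i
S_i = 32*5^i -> [32, 160, 800, 4000, 20000]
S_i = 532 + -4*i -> [532, 528, 524, 520, 516]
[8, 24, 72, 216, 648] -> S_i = 8*3^i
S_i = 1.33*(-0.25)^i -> [1.33, -0.33, 0.08, -0.02, 0.01]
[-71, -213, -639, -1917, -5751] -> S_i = -71*3^i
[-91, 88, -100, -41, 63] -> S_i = Random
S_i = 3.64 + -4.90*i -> [3.64, -1.26, -6.16, -11.06, -15.96]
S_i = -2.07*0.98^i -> [-2.07, -2.03, -1.99, -1.95, -1.91]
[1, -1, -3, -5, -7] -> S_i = 1 + -2*i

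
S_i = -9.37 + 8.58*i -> [-9.37, -0.79, 7.79, 16.37, 24.95]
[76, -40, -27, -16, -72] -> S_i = Random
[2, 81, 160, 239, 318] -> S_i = 2 + 79*i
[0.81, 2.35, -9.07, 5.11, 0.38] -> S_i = Random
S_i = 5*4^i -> [5, 20, 80, 320, 1280]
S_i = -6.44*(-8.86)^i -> [-6.44, 57.06, -505.54, 4479.06, -39684.49]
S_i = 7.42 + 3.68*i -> [7.42, 11.1, 14.78, 18.46, 22.14]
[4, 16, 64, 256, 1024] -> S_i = 4*4^i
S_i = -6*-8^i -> [-6, 48, -384, 3072, -24576]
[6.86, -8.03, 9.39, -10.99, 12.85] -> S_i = 6.86*(-1.17)^i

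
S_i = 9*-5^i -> [9, -45, 225, -1125, 5625]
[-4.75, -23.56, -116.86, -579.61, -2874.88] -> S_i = -4.75*4.96^i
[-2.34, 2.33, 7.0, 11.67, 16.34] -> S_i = -2.34 + 4.67*i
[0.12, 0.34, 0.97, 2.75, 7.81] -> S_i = 0.12*2.84^i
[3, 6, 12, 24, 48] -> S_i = 3*2^i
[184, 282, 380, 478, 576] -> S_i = 184 + 98*i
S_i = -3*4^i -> [-3, -12, -48, -192, -768]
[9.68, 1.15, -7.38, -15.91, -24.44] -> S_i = 9.68 + -8.53*i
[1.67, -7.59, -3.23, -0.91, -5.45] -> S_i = Random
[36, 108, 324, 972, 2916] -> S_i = 36*3^i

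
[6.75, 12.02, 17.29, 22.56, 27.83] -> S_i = 6.75 + 5.27*i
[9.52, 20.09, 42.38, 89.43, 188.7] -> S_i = 9.52*2.11^i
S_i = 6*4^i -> [6, 24, 96, 384, 1536]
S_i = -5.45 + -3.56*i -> [-5.45, -9.01, -12.57, -16.13, -19.69]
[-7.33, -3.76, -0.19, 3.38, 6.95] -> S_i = -7.33 + 3.57*i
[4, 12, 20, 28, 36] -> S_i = 4 + 8*i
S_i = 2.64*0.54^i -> [2.64, 1.43, 0.77, 0.42, 0.22]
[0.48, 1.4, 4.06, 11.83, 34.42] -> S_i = 0.48*2.91^i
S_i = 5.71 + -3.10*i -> [5.71, 2.61, -0.49, -3.59, -6.69]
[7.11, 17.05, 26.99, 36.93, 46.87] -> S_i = 7.11 + 9.94*i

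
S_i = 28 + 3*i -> [28, 31, 34, 37, 40]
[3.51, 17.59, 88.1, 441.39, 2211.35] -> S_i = 3.51*5.01^i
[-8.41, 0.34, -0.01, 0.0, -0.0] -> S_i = -8.41*(-0.04)^i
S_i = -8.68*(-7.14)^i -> [-8.68, 61.98, -442.5, 3159.47, -22558.62]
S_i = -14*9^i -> [-14, -126, -1134, -10206, -91854]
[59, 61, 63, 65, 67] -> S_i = 59 + 2*i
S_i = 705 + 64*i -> [705, 769, 833, 897, 961]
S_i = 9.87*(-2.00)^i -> [9.87, -19.74, 39.48, -78.96, 157.92]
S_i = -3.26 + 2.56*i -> [-3.26, -0.7, 1.86, 4.42, 6.98]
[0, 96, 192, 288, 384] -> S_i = 0 + 96*i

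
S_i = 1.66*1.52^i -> [1.66, 2.52, 3.84, 5.83, 8.86]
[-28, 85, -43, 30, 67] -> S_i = Random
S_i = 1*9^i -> [1, 9, 81, 729, 6561]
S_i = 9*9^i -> [9, 81, 729, 6561, 59049]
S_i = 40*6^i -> [40, 240, 1440, 8640, 51840]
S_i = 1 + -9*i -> [1, -8, -17, -26, -35]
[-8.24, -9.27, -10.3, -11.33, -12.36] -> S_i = -8.24 + -1.03*i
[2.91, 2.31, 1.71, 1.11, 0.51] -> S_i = 2.91 + -0.60*i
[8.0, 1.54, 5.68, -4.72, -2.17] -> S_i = Random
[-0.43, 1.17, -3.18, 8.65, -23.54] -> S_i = -0.43*(-2.72)^i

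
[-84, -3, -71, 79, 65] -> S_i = Random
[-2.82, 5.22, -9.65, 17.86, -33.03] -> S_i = -2.82*(-1.85)^i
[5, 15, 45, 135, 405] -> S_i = 5*3^i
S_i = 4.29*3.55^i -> [4.29, 15.23, 54.06, 191.93, 681.35]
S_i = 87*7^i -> [87, 609, 4263, 29841, 208887]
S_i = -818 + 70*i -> [-818, -748, -678, -608, -538]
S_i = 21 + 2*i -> [21, 23, 25, 27, 29]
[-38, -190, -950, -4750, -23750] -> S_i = -38*5^i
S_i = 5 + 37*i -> [5, 42, 79, 116, 153]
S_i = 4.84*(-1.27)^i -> [4.84, -6.15, 7.81, -9.91, 12.59]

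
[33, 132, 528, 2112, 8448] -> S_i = 33*4^i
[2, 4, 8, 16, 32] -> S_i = 2*2^i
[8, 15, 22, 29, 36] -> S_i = 8 + 7*i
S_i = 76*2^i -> [76, 152, 304, 608, 1216]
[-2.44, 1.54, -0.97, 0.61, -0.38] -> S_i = -2.44*(-0.63)^i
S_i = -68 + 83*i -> [-68, 15, 98, 181, 264]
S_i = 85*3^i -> [85, 255, 765, 2295, 6885]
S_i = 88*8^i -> [88, 704, 5632, 45056, 360448]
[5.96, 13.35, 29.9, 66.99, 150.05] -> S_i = 5.96*2.24^i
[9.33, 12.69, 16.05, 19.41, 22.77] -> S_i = 9.33 + 3.36*i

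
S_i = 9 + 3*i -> [9, 12, 15, 18, 21]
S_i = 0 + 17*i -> [0, 17, 34, 51, 68]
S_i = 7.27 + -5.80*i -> [7.27, 1.47, -4.33, -10.13, -15.93]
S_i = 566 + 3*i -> [566, 569, 572, 575, 578]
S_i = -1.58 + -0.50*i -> [-1.58, -2.08, -2.58, -3.08, -3.58]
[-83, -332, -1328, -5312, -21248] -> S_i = -83*4^i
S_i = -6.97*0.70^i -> [-6.97, -4.88, -3.42, -2.39, -1.67]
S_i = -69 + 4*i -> [-69, -65, -61, -57, -53]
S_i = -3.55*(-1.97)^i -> [-3.55, 6.99, -13.78, 27.14, -53.47]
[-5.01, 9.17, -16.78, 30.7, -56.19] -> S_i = -5.01*(-1.83)^i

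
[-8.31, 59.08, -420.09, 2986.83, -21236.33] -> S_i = -8.31*(-7.11)^i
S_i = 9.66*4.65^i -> [9.66, 44.92, 208.87, 971.26, 4516.36]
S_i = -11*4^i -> [-11, -44, -176, -704, -2816]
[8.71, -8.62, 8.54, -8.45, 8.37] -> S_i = 8.71*(-0.99)^i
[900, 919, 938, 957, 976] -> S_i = 900 + 19*i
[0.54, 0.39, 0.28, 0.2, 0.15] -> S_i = 0.54*0.72^i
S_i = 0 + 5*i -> [0, 5, 10, 15, 20]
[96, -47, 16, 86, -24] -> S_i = Random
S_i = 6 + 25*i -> [6, 31, 56, 81, 106]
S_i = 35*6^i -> [35, 210, 1260, 7560, 45360]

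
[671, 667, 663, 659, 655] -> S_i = 671 + -4*i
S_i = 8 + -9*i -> [8, -1, -10, -19, -28]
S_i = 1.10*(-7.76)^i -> [1.1, -8.54, 66.24, -514.02, 3988.78]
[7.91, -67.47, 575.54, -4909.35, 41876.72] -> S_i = 7.91*(-8.53)^i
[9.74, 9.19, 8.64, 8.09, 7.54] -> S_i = 9.74 + -0.55*i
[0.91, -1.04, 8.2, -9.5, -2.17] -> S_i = Random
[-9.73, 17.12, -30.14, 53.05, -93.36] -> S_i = -9.73*(-1.76)^i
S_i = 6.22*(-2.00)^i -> [6.22, -12.44, 24.88, -49.76, 99.52]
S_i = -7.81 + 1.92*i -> [-7.81, -5.89, -3.97, -2.05, -0.13]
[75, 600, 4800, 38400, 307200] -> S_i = 75*8^i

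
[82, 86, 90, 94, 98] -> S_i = 82 + 4*i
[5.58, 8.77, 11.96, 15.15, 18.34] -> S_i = 5.58 + 3.19*i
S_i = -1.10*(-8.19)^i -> [-1.1, 9.01, -73.78, 604.29, -4949.12]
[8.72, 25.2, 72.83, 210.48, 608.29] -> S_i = 8.72*2.89^i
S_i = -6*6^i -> [-6, -36, -216, -1296, -7776]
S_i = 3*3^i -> [3, 9, 27, 81, 243]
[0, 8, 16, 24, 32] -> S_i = 0 + 8*i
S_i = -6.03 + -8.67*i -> [-6.03, -14.7, -23.37, -32.04, -40.71]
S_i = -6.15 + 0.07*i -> [-6.15, -6.08, -6.01, -5.94, -5.87]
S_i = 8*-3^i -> [8, -24, 72, -216, 648]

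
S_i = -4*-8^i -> [-4, 32, -256, 2048, -16384]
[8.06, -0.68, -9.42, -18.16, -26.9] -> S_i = 8.06 + -8.74*i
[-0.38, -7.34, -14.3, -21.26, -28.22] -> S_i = -0.38 + -6.96*i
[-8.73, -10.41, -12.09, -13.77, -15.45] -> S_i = -8.73 + -1.68*i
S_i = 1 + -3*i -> [1, -2, -5, -8, -11]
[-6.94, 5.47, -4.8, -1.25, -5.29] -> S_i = Random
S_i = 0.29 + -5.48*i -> [0.29, -5.19, -10.67, -16.15, -21.63]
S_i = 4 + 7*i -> [4, 11, 18, 25, 32]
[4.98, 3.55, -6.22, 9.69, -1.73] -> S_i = Random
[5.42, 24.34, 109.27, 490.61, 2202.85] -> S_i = 5.42*4.49^i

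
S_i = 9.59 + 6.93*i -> [9.59, 16.52, 23.45, 30.38, 37.31]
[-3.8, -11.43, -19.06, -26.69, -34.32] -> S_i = -3.80 + -7.63*i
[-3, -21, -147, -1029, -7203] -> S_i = -3*7^i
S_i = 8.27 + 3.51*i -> [8.27, 11.78, 15.29, 18.8, 22.31]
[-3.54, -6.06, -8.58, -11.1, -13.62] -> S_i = -3.54 + -2.52*i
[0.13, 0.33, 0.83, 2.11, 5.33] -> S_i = 0.13*2.53^i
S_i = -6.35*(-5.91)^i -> [-6.35, 37.53, -221.79, 1310.8, -7746.82]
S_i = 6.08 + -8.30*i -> [6.08, -2.22, -10.52, -18.82, -27.12]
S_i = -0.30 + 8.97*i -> [-0.3, 8.67, 17.64, 26.61, 35.58]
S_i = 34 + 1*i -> [34, 35, 36, 37, 38]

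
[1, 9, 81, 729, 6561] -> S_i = 1*9^i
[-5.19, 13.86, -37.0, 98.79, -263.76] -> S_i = -5.19*(-2.67)^i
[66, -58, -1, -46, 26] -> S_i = Random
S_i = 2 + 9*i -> [2, 11, 20, 29, 38]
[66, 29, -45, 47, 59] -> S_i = Random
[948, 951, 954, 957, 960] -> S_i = 948 + 3*i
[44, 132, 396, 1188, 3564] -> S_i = 44*3^i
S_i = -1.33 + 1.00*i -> [-1.33, -0.33, 0.67, 1.67, 2.67]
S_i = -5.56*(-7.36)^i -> [-5.56, 40.92, -301.18, 2216.71, -16314.96]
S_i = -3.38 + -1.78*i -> [-3.38, -5.16, -6.94, -8.72, -10.5]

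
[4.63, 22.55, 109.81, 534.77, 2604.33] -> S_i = 4.63*4.87^i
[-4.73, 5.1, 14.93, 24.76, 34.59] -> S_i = -4.73 + 9.83*i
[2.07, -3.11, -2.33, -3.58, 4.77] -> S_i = Random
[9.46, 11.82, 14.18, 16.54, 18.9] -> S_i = 9.46 + 2.36*i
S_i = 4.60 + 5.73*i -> [4.6, 10.33, 16.06, 21.79, 27.52]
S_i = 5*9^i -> [5, 45, 405, 3645, 32805]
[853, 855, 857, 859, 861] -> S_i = 853 + 2*i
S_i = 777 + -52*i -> [777, 725, 673, 621, 569]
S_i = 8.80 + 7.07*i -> [8.8, 15.87, 22.94, 30.01, 37.08]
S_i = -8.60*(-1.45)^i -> [-8.6, 12.47, -18.08, 26.22, -38.02]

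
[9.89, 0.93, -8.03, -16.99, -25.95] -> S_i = 9.89 + -8.96*i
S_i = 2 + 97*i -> [2, 99, 196, 293, 390]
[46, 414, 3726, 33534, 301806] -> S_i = 46*9^i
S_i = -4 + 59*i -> [-4, 55, 114, 173, 232]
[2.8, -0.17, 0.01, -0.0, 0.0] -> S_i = 2.80*(-0.06)^i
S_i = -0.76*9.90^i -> [-0.76, -7.52, -74.49, -737.43, -7300.53]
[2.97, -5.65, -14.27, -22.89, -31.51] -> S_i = 2.97 + -8.62*i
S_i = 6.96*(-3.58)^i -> [6.96, -24.92, 89.2, -319.34, 1143.25]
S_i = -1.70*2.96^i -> [-1.7, -5.03, -14.89, -44.09, -130.5]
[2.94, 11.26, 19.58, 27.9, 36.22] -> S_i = 2.94 + 8.32*i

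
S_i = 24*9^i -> [24, 216, 1944, 17496, 157464]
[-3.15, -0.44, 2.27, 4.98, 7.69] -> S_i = -3.15 + 2.71*i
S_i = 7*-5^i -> [7, -35, 175, -875, 4375]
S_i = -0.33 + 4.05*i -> [-0.33, 3.72, 7.77, 11.82, 15.87]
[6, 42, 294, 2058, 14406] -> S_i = 6*7^i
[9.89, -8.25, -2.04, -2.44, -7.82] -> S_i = Random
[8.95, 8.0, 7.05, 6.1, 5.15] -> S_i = 8.95 + -0.95*i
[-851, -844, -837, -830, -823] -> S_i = -851 + 7*i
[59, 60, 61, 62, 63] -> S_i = 59 + 1*i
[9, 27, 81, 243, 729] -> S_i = 9*3^i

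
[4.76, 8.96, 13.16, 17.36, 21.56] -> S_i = 4.76 + 4.20*i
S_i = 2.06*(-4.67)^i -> [2.06, -9.62, 44.93, -209.81, 979.79]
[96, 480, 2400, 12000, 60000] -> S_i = 96*5^i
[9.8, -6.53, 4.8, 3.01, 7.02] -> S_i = Random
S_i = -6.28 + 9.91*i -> [-6.28, 3.63, 13.54, 23.45, 33.36]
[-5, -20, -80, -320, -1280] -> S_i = -5*4^i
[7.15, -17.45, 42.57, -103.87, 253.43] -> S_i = 7.15*(-2.44)^i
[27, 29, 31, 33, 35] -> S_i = 27 + 2*i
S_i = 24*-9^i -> [24, -216, 1944, -17496, 157464]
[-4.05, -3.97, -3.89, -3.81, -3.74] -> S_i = -4.05*0.98^i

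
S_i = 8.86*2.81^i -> [8.86, 24.9, 69.96, 196.59, 552.41]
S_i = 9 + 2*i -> [9, 11, 13, 15, 17]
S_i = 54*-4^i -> [54, -216, 864, -3456, 13824]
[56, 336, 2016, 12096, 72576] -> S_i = 56*6^i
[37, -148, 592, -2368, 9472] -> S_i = 37*-4^i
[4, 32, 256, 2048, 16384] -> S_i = 4*8^i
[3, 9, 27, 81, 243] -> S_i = 3*3^i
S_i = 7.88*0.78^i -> [7.88, 6.15, 4.79, 3.74, 2.92]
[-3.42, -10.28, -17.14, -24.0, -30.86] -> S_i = -3.42 + -6.86*i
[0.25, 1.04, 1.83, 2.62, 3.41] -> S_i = 0.25 + 0.79*i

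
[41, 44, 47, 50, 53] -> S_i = 41 + 3*i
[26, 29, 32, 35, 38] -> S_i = 26 + 3*i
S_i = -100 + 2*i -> [-100, -98, -96, -94, -92]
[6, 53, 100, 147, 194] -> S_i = 6 + 47*i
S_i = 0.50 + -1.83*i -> [0.5, -1.33, -3.16, -4.99, -6.82]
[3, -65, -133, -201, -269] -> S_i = 3 + -68*i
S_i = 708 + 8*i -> [708, 716, 724, 732, 740]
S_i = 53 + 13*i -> [53, 66, 79, 92, 105]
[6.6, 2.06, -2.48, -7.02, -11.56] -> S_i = 6.60 + -4.54*i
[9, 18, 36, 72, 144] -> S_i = 9*2^i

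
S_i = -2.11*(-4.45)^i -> [-2.11, 9.39, -41.78, 185.94, -827.41]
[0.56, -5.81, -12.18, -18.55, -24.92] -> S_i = 0.56 + -6.37*i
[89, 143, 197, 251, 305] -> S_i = 89 + 54*i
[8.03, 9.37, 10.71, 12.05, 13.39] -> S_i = 8.03 + 1.34*i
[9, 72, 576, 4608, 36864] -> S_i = 9*8^i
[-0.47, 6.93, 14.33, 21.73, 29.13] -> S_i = -0.47 + 7.40*i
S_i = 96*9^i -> [96, 864, 7776, 69984, 629856]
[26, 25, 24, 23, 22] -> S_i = 26 + -1*i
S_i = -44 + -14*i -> [-44, -58, -72, -86, -100]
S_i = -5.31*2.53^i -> [-5.31, -13.43, -33.99, -85.99, -217.56]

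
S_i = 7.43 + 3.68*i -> [7.43, 11.11, 14.79, 18.47, 22.15]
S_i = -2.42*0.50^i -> [-2.42, -1.21, -0.6, -0.3, -0.15]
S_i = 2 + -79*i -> [2, -77, -156, -235, -314]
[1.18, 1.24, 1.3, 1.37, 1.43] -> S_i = 1.18*1.05^i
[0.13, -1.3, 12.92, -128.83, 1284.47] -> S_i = 0.13*(-9.97)^i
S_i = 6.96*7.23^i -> [6.96, 50.32, 363.82, 2630.41, 19017.89]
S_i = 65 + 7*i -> [65, 72, 79, 86, 93]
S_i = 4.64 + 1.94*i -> [4.64, 6.58, 8.52, 10.46, 12.4]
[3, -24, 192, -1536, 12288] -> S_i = 3*-8^i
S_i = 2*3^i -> [2, 6, 18, 54, 162]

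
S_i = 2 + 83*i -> [2, 85, 168, 251, 334]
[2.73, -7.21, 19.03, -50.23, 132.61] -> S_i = 2.73*(-2.64)^i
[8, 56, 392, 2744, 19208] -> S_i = 8*7^i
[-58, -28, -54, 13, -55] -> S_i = Random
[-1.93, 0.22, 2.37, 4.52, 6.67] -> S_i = -1.93 + 2.15*i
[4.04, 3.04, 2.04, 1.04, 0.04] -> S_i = 4.04 + -1.00*i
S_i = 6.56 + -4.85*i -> [6.56, 1.71, -3.14, -7.99, -12.84]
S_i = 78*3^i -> [78, 234, 702, 2106, 6318]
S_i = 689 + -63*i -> [689, 626, 563, 500, 437]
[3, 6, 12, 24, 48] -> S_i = 3*2^i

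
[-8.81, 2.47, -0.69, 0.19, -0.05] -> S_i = -8.81*(-0.28)^i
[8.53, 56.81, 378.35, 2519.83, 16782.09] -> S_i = 8.53*6.66^i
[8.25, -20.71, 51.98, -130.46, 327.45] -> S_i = 8.25*(-2.51)^i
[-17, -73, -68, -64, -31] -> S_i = Random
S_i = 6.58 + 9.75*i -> [6.58, 16.33, 26.08, 35.83, 45.58]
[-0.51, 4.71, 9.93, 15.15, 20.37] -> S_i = -0.51 + 5.22*i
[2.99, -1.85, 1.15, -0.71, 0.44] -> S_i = 2.99*(-0.62)^i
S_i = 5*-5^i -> [5, -25, 125, -625, 3125]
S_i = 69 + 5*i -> [69, 74, 79, 84, 89]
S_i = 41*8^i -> [41, 328, 2624, 20992, 167936]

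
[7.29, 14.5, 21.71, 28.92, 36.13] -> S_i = 7.29 + 7.21*i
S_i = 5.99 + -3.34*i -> [5.99, 2.65, -0.69, -4.03, -7.37]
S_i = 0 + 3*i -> [0, 3, 6, 9, 12]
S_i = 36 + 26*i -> [36, 62, 88, 114, 140]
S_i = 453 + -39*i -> [453, 414, 375, 336, 297]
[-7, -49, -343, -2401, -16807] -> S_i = -7*7^i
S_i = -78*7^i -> [-78, -546, -3822, -26754, -187278]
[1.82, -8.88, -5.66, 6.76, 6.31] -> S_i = Random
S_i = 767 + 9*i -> [767, 776, 785, 794, 803]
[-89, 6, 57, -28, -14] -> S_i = Random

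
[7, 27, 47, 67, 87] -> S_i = 7 + 20*i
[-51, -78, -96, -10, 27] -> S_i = Random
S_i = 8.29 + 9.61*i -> [8.29, 17.9, 27.51, 37.12, 46.73]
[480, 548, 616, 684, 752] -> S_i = 480 + 68*i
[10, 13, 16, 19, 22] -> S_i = 10 + 3*i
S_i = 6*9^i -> [6, 54, 486, 4374, 39366]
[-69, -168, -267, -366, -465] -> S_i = -69 + -99*i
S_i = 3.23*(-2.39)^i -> [3.23, -7.72, 18.45, -44.1, 105.39]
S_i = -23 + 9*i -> [-23, -14, -5, 4, 13]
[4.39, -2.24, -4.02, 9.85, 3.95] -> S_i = Random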